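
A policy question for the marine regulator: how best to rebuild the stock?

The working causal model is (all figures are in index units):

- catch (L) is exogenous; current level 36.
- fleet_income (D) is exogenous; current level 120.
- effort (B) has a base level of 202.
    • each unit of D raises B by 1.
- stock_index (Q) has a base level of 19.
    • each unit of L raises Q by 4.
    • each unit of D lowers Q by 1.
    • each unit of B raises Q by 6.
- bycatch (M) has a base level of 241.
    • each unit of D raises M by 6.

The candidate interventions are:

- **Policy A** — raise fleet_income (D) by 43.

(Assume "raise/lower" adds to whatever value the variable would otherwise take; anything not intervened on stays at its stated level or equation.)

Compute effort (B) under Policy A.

Policy A (D + 43):
  D = 120 + 43 = 163
  B = 202 + 163 = 365

365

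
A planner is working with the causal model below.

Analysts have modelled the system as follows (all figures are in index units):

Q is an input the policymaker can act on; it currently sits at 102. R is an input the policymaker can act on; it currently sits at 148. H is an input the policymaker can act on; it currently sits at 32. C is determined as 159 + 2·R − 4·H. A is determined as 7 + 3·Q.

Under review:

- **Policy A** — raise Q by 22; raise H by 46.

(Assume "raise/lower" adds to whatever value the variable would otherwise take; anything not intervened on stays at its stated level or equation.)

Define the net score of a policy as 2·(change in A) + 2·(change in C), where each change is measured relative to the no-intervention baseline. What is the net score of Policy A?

Baseline:
  Q = 102
  R = 148
  H = 32
  C = 159 + 2·148 − 4·32 = 327
  A = 7 + 3·102 = 313
Policy A (Q + 22, H + 46):
  Q = 102 + 22 = 124
  R = 148
  H = 32 + 46 = 78
  C = 159 + 2·148 − 4·78 = 143
  A = 7 + 3·124 = 379
ΔA = 379 − 313 = 66; ΔC = 143 − 327 = -184
Score = 2·66 + 2·(-184) = -236

-236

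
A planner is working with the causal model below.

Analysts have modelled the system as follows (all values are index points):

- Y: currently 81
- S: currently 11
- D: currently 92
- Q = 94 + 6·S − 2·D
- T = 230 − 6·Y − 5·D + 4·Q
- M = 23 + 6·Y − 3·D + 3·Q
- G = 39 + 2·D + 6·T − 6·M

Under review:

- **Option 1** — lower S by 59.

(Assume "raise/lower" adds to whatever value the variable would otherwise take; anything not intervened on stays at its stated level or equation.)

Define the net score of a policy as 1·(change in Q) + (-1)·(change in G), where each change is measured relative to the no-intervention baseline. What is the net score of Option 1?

1770

Baseline:
  Y = 81
  S = 11
  D = 92
  Q = 94 + 6·11 − 2·92 = -24
  T = 230 − 6·81 − 5·92 + 4·(-24) = -812
  M = 23 + 6·81 − 3·92 + 3·(-24) = 161
  G = 39 + 2·92 + 6·(-812) − 6·161 = -5615
Option 1 (S − 59):
  Y = 81
  S = 11 − 59 = -48
  D = 92
  Q = 94 + 6·(-48) − 2·92 = -378
  T = 230 − 6·81 − 5·92 + 4·(-378) = -2228
  M = 23 + 6·81 − 3·92 + 3·(-378) = -901
  G = 39 + 2·92 + 6·(-2228) − 6·(-901) = -7739
ΔQ = -378 − (-24) = -354; ΔG = -7739 − (-5615) = -2124
Score = 1·(-354) + (-1)·(-2124) = 1770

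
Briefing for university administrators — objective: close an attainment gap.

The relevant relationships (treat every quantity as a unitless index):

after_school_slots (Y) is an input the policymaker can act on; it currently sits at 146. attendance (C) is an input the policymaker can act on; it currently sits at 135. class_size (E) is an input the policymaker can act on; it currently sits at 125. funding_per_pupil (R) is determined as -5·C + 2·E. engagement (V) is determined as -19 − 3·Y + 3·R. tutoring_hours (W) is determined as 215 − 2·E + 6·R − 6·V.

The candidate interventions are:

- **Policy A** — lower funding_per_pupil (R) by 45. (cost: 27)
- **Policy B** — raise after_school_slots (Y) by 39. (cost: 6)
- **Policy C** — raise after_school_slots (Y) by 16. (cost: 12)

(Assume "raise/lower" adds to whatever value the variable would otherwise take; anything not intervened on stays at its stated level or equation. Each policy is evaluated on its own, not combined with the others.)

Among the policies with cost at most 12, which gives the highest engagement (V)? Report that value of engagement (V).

-1780

Policy B (Y + 39):
  Y = 146 + 39 = 185
  C = 135
  E = 125
  R = 0 − 5·135 + 2·125 = -425
  V = -19 − 3·185 + 3·(-425) = -1849
Policy C (Y + 16):
  Y = 146 + 16 = 162
  C = 135
  E = 125
  R = 0 − 5·135 + 2·125 = -425
  V = -19 − 3·162 + 3·(-425) = -1780
Comparing — Policy B: V=-1849, Policy C: V=-1780. Highest is -1780 (Policy C).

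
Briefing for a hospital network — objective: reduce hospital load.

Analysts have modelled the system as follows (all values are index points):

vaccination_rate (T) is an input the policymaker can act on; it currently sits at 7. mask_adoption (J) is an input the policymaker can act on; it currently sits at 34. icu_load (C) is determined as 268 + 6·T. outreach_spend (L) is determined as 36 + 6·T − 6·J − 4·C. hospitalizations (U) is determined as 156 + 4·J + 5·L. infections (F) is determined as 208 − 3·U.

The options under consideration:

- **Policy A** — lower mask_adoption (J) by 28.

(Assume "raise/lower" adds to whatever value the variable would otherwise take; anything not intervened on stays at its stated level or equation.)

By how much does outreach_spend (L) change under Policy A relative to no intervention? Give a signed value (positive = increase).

168

Baseline:
  T = 7
  J = 34
  C = 268 + 6·7 = 310
  L = 36 + 6·7 − 6·34 − 4·310 = -1366
Policy A (J − 28):
  T = 7
  J = 34 − 28 = 6
  C = 268 + 6·7 = 310
  L = 36 + 6·7 − 6·6 − 4·310 = -1198
Change in L: -1198 − (-1366) = 168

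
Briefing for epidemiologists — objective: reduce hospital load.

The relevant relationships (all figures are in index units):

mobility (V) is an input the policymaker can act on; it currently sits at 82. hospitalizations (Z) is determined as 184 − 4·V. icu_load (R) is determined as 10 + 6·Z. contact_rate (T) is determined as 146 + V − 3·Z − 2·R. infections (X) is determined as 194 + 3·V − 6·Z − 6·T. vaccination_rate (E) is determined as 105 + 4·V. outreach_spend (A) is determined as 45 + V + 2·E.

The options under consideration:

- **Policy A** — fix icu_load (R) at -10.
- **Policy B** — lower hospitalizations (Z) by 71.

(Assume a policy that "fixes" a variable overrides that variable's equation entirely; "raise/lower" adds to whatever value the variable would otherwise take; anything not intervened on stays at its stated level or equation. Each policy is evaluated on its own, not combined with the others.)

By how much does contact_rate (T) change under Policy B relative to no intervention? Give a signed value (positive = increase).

Baseline:
  V = 82
  Z = 184 − 4·82 = -144
  R = 10 + 6·(-144) = -854
  T = 146 + 82 − 3·(-144) − 2·(-854) = 2368
Policy B (Z − 71):
  V = 82
  Z = 184 − 4·82 (−71 from intervention) = -215
  R = 10 + 6·(-215) = -1280
  T = 146 + 82 − 3·(-215) − 2·(-1280) = 3433
Change in T: 3433 − 2368 = 1065

1065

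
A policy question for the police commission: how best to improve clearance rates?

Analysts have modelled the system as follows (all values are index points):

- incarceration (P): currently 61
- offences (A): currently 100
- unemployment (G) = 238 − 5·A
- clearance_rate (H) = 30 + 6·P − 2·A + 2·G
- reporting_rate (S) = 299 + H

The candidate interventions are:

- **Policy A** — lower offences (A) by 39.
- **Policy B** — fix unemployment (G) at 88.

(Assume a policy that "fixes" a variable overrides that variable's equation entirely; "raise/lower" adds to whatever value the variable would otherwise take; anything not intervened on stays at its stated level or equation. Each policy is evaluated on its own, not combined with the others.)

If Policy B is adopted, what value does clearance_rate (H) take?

372

Policy B (G := 88):
  P = 61
  A = 100
  G = 88
  H = 30 + 6·61 − 2·100 + 2·88 = 372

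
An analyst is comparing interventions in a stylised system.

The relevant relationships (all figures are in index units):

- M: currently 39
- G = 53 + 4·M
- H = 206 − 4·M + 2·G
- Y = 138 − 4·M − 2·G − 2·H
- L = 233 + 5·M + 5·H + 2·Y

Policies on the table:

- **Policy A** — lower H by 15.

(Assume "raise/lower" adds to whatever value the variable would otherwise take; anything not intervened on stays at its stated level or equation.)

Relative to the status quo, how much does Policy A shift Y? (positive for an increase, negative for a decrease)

Baseline:
  M = 39
  G = 53 + 4·39 = 209
  H = 206 − 4·39 + 2·209 = 468
  Y = 138 − 4·39 − 2·209 − 2·468 = -1372
Policy A (H − 15):
  M = 39
  G = 53 + 4·39 = 209
  H = 206 − 4·39 + 2·209 (−15 from intervention) = 453
  Y = 138 − 4·39 − 2·209 − 2·453 = -1342
Change in Y: -1342 − (-1372) = 30

30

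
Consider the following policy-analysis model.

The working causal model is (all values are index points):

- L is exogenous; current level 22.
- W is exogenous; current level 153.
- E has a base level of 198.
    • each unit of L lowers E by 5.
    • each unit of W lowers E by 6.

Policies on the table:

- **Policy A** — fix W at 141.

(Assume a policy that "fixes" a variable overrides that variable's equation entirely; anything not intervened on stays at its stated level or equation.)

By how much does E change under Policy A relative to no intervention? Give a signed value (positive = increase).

72

Baseline:
  L = 22
  W = 153
  E = 198 − 5·22 − 6·153 = -830
Policy A (W := 141):
  L = 22
  W = 141
  E = 198 − 5·22 − 6·141 = -758
Change in E: -758 − (-830) = 72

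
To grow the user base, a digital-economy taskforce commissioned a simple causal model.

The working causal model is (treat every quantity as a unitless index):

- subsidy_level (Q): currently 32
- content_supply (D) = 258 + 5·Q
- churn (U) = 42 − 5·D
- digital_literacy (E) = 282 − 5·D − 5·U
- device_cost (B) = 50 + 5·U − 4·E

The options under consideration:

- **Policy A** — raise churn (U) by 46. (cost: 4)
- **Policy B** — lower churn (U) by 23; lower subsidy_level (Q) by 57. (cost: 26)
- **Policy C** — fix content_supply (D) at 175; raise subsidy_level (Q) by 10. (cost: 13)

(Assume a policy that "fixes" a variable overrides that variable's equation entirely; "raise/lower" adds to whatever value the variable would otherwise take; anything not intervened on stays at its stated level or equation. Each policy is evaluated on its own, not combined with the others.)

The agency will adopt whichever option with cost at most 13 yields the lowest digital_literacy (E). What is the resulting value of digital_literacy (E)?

3572

Policy A (U + 46):
  Q = 32
  D = 258 + 5·32 = 418
  U = 42 − 5·418 (+46 from intervention) = -2002
  E = 282 − 5·418 − 5·(-2002) = 8202
Policy C (D := 175, Q + 10):
  Q = 32 + 10 = 42
  D = 175
  U = 42 − 5·175 = -833
  E = 282 − 5·175 − 5·(-833) = 3572
Comparing — Policy A: E=8202, Policy C: E=3572. Lowest is 3572 (Policy C).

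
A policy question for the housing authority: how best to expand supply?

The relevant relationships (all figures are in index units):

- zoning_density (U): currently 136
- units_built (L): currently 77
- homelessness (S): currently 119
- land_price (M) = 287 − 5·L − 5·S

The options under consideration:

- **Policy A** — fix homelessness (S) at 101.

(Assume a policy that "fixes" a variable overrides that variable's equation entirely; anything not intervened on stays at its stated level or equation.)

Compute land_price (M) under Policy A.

Policy A (S := 101):
  L = 77
  S = 101
  M = 287 − 5·77 − 5·101 = -603

-603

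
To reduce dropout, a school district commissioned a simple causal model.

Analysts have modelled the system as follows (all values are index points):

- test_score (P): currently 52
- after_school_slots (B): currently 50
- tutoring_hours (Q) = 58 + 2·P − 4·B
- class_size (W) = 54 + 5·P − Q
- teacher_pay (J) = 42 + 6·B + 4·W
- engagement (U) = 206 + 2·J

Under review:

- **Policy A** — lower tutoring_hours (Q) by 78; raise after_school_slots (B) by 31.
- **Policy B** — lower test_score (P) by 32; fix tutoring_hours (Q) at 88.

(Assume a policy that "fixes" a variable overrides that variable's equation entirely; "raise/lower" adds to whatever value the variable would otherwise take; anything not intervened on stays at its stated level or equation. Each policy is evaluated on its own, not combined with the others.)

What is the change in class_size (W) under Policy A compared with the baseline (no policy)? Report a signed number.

202

Baseline:
  P = 52
  B = 50
  Q = 58 + 2·52 − 4·50 = -38
  W = 54 + 5·52 − (-38) = 352
Policy A (Q − 78, B + 31):
  P = 52
  B = 50 + 31 = 81
  Q = 58 + 2·52 − 4·81 (−78 from intervention) = -240
  W = 54 + 5·52 − (-240) = 554
Change in W: 554 − 352 = 202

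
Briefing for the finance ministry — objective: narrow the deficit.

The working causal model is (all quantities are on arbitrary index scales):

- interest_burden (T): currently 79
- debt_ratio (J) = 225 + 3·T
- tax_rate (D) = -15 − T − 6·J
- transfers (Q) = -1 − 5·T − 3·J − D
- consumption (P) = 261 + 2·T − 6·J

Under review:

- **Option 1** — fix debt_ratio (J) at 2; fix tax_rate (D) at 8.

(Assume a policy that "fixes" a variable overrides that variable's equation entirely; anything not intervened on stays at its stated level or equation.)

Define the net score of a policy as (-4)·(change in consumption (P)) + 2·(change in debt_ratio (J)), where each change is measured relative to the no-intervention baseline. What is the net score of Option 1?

-11960

Baseline:
  T = 79
  J = 225 + 3·79 = 462
  P = 261 + 2·79 − 6·462 = -2353
Option 1 (J := 2, D := 8):
  T = 79
  J = 2
  P = 261 + 2·79 − 6·2 = 407
ΔP = 407 − (-2353) = 2760; ΔJ = 2 − 462 = -460
Score = (-4)·2760 + 2·(-460) = -11960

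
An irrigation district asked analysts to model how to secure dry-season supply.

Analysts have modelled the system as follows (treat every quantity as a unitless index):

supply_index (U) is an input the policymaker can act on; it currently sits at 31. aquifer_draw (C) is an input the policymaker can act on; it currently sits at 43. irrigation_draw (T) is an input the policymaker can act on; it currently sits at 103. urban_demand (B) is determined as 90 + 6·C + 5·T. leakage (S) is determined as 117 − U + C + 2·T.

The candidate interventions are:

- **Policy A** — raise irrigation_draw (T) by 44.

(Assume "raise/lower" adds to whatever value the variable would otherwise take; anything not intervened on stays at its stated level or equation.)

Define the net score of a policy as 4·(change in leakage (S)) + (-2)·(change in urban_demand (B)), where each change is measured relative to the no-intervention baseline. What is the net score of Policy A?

-88

Baseline:
  U = 31
  C = 43
  T = 103
  B = 90 + 6·43 + 5·103 = 863
  S = 117 − 31 + 43 + 2·103 = 335
Policy A (T + 44):
  U = 31
  C = 43
  T = 103 + 44 = 147
  B = 90 + 6·43 + 5·147 = 1083
  S = 117 − 31 + 43 + 2·147 = 423
ΔS = 423 − 335 = 88; ΔB = 1083 − 863 = 220
Score = 4·88 + (-2)·220 = -88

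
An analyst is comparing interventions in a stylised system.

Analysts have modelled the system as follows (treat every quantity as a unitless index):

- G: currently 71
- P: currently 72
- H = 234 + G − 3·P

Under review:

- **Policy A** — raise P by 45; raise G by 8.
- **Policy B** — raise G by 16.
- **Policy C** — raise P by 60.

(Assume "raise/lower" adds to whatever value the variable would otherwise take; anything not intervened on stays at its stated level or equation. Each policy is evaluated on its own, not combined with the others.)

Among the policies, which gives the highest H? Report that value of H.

105

Policy A (P + 45, G + 8):
  G = 71 + 8 = 79
  P = 72 + 45 = 117
  H = 234 + 79 − 3·117 = -38
Policy B (G + 16):
  G = 71 + 16 = 87
  P = 72
  H = 234 + 87 − 3·72 = 105
Policy C (P + 60):
  G = 71
  P = 72 + 60 = 132
  H = 234 + 71 − 3·132 = -91
Comparing — Policy A: H=-38, Policy B: H=105, Policy C: H=-91. Highest is 105 (Policy B).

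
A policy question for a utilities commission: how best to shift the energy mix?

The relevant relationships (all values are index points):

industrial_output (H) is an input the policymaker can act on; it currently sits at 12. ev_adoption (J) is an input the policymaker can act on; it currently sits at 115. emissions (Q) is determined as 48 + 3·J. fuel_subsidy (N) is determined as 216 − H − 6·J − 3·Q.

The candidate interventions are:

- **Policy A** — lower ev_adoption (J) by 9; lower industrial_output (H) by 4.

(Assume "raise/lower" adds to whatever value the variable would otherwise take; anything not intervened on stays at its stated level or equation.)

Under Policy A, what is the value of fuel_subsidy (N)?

Policy A (J − 9, H − 4):
  H = 12 − 4 = 8
  J = 115 − 9 = 106
  Q = 48 + 3·106 = 366
  N = 216 − 8 − 6·106 − 3·366 = -1526

-1526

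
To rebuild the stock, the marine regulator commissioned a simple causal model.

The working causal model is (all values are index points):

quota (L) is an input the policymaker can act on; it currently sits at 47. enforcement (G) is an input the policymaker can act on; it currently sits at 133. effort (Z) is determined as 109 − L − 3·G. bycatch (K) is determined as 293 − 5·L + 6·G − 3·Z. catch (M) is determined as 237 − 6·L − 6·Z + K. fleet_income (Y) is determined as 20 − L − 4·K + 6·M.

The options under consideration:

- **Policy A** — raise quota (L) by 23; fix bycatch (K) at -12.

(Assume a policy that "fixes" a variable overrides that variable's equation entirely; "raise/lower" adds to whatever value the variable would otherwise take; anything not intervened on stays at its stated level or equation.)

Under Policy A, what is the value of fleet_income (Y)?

11788

Policy A (L + 23, K := -12):
  L = 47 + 23 = 70
  G = 133
  Z = 109 − 70 − 3·133 = -360
  K = -12
  M = 237 − 6·70 − 6·(-360) + (-12) = 1965
  Y = 20 − 70 − 4·(-12) + 6·1965 = 11788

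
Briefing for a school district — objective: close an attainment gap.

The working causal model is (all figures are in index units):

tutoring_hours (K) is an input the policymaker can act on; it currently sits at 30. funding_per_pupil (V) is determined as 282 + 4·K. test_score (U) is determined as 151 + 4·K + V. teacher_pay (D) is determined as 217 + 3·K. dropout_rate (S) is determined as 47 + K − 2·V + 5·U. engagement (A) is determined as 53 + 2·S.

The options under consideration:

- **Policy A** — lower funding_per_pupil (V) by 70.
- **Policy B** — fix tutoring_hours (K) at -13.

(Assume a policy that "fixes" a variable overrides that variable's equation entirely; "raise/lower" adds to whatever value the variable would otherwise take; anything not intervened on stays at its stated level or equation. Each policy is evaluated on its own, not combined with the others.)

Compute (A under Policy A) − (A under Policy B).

Policy A (V − 70):
  K = 30
  V = 282 + 4·30 (−70 from intervention) = 332
  U = 151 + 4·30 + 332 = 603
  S = 47 + 30 − 2·332 + 5·603 = 2428
  A = 53 + 2·2428 = 4909
Policy B (K := -13):
  K = -13
  V = 282 + 4·(-13) = 230
  U = 151 + 4·(-13) + 230 = 329
  S = 47 + (-13) − 2·230 + 5·329 = 1219
  A = 53 + 2·1219 = 2491
A: 4909 − 2491 = 2418

2418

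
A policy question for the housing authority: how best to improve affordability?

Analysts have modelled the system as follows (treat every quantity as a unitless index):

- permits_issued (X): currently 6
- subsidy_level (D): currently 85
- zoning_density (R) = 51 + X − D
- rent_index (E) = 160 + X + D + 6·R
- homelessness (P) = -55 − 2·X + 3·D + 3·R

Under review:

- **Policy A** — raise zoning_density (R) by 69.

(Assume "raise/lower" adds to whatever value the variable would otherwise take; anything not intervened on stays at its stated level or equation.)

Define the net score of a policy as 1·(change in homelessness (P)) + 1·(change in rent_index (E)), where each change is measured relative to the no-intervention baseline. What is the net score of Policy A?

621

Baseline:
  X = 6
  D = 85
  R = 51 + 6 − 85 = -28
  E = 160 + 6 + 85 + 6·(-28) = 83
  P = -55 − 2·6 + 3·85 + 3·(-28) = 104
Policy A (R + 69):
  X = 6
  D = 85
  R = 51 + 6 − 85 (+69 from intervention) = 41
  E = 160 + 6 + 85 + 6·41 = 497
  P = -55 − 2·6 + 3·85 + 3·41 = 311
ΔP = 311 − 104 = 207; ΔE = 497 − 83 = 414
Score = 1·207 + 1·414 = 621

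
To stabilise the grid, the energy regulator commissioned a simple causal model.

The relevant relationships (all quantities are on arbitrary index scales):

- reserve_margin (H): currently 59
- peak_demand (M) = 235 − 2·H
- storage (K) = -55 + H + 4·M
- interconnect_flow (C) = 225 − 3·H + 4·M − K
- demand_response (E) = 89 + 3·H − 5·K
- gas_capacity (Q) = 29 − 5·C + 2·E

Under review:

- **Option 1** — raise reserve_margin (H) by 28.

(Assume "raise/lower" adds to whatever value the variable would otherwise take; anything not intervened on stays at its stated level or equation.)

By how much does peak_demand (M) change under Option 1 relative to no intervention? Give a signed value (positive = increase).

-56

Baseline:
  H = 59
  M = 235 − 2·59 = 117
Option 1 (H + 28):
  H = 59 + 28 = 87
  M = 235 − 2·87 = 61
Change in M: 61 − 117 = -56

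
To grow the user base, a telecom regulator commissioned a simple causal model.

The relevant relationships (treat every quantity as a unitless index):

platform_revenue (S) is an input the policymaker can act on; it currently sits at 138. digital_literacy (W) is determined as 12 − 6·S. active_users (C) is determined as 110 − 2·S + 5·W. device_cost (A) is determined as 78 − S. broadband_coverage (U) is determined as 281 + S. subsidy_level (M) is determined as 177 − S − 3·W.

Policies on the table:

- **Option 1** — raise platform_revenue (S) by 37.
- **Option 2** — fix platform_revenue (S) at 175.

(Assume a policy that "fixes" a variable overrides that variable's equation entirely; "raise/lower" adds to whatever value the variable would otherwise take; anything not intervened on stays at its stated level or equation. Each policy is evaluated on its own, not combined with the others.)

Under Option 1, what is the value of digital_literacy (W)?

Option 1 (S + 37):
  S = 138 + 37 = 175
  W = 12 − 6·175 = -1038

-1038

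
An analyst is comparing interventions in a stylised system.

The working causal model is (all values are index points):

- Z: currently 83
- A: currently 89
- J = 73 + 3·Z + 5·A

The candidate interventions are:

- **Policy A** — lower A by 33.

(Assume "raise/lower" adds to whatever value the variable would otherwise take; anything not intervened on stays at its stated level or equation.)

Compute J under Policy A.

602

Policy A (A − 33):
  Z = 83
  A = 89 − 33 = 56
  J = 73 + 3·83 + 5·56 = 602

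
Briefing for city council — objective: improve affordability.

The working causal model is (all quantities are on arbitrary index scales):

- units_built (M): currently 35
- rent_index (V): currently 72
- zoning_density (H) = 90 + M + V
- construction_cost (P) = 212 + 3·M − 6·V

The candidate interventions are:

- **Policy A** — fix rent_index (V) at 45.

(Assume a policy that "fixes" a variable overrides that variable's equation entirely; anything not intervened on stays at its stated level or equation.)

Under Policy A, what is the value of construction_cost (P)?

Policy A (V := 45):
  M = 35
  V = 45
  P = 212 + 3·35 − 6·45 = 47

47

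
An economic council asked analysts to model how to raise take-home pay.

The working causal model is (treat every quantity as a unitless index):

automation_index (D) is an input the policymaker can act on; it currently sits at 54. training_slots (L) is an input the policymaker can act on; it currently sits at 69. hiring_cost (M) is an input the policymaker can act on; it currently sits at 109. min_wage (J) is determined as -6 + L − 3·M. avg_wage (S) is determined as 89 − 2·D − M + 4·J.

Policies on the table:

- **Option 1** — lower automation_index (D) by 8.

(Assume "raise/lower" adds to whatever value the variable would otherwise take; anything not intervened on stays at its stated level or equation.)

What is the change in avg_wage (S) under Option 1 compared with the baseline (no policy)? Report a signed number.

Baseline:
  D = 54
  L = 69
  M = 109
  J = -6 + 69 − 3·109 = -264
  S = 89 − 2·54 − 109 + 4·(-264) = -1184
Option 1 (D − 8):
  D = 54 − 8 = 46
  L = 69
  M = 109
  J = -6 + 69 − 3·109 = -264
  S = 89 − 2·46 − 109 + 4·(-264) = -1168
Change in S: -1168 − (-1184) = 16

16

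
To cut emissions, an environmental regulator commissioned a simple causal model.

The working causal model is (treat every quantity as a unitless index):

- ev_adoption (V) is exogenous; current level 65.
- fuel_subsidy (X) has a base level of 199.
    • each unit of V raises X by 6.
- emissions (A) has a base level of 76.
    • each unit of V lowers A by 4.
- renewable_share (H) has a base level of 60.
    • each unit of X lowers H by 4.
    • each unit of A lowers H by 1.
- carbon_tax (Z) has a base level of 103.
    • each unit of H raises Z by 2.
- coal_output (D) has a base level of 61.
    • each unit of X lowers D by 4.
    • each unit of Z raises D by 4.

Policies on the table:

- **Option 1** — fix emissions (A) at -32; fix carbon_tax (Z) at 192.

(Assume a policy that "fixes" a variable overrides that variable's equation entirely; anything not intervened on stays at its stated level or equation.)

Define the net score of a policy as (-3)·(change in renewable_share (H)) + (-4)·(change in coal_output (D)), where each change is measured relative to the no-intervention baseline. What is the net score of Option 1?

Baseline:
  V = 65
  X = 199 + 6·65 = 589
  A = 76 − 4·65 = -184
  H = 60 − 4·589 − (-184) = -2112
  Z = 103 + 2·(-2112) = -4121
  D = 61 − 4·589 + 4·(-4121) = -18779
Option 1 (A := -32, Z := 192):
  V = 65
  X = 199 + 6·65 = 589
  A = -32
  H = 60 − 4·589 − (-32) = -2264
  Z = 192
  D = 61 − 4·589 + 4·192 = -1527
ΔH = -2264 − (-2112) = -152; ΔD = -1527 − (-18779) = 17252
Score = (-3)·(-152) + (-4)·17252 = -68552

-68552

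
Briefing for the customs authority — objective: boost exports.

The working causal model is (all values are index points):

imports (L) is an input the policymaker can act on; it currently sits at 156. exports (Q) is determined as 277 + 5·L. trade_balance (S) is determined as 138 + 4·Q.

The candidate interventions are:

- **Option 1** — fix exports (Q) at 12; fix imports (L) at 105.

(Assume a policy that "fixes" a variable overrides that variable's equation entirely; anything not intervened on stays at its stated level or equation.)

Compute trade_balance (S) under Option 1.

186

Option 1 (Q := 12, L := 105):
  L = 105
  Q = 12
  S = 138 + 4·12 = 186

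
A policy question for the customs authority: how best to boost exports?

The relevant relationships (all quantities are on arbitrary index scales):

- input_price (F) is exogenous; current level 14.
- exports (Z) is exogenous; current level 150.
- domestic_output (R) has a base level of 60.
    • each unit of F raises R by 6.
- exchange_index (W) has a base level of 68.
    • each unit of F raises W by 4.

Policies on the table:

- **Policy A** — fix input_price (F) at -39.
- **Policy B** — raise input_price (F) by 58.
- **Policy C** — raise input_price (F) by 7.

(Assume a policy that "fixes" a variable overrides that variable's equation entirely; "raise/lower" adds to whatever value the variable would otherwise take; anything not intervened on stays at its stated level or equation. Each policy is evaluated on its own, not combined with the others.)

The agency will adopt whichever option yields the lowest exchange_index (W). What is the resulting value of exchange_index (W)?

-88

Policy A (F := -39):
  F = -39
  W = 68 + 4·(-39) = -88
Policy B (F + 58):
  F = 14 + 58 = 72
  W = 68 + 4·72 = 356
Policy C (F + 7):
  F = 14 + 7 = 21
  W = 68 + 4·21 = 152
Comparing — Policy A: W=-88, Policy B: W=356, Policy C: W=152. Lowest is -88 (Policy A).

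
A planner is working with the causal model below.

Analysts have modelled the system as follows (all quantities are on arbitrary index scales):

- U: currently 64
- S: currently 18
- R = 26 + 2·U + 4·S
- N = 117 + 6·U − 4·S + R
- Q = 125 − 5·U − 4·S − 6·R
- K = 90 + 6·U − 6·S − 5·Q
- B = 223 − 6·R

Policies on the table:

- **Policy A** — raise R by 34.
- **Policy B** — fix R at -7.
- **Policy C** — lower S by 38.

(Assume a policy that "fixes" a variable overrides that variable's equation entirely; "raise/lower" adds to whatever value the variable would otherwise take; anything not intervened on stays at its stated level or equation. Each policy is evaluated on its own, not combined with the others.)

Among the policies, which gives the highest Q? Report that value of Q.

-225

Policy A (R + 34):
  U = 64
  S = 18
  R = 26 + 2·64 + 4·18 (+34 from intervention) = 260
  Q = 125 − 5·64 − 4·18 − 6·260 = -1827
Policy B (R := -7):
  U = 64
  S = 18
  R = -7
  Q = 125 − 5·64 − 4·18 − 6·(-7) = -225
Policy C (S − 38):
  U = 64
  S = 18 − 38 = -20
  R = 26 + 2·64 + 4·(-20) = 74
  Q = 125 − 5·64 − 4·(-20) − 6·74 = -559
Comparing — Policy A: Q=-1827, Policy B: Q=-225, Policy C: Q=-559. Highest is -225 (Policy B).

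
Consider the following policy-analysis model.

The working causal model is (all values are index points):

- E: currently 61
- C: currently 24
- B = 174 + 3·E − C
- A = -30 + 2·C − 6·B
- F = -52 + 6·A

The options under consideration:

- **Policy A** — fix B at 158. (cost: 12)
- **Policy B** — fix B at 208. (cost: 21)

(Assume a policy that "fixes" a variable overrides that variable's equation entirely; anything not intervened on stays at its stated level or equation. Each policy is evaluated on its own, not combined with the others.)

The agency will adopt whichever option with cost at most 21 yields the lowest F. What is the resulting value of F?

-7432

Policy A (B := 158):
  E = 61
  C = 24
  B = 158
  A = -30 + 2·24 − 6·158 = -930
  F = -52 + 6·(-930) = -5632
Policy B (B := 208):
  E = 61
  C = 24
  B = 208
  A = -30 + 2·24 − 6·208 = -1230
  F = -52 + 6·(-1230) = -7432
Comparing — Policy A: F=-5632, Policy B: F=-7432. Lowest is -7432 (Policy B).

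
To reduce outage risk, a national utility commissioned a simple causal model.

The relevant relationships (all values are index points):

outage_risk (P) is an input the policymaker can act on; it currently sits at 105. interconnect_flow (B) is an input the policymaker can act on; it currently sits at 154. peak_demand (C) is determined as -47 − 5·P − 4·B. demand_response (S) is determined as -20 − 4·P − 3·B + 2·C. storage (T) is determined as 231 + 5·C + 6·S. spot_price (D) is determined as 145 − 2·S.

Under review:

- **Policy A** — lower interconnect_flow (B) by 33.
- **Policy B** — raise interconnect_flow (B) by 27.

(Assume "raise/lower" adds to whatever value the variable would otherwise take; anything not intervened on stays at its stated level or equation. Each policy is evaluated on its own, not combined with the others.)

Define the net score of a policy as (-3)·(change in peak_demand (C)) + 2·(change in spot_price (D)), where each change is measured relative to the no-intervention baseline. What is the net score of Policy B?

1512

Baseline:
  P = 105
  B = 154
  C = -47 − 5·105 − 4·154 = -1188
  S = -20 − 4·105 − 3·154 + 2·(-1188) = -3278
  D = 145 − 2·(-3278) = 6701
Policy B (B + 27):
  P = 105
  B = 154 + 27 = 181
  C = -47 − 5·105 − 4·181 = -1296
  S = -20 − 4·105 − 3·181 + 2·(-1296) = -3575
  D = 145 − 2·(-3575) = 7295
ΔC = -1296 − (-1188) = -108; ΔD = 7295 − 6701 = 594
Score = (-3)·(-108) + 2·594 = 1512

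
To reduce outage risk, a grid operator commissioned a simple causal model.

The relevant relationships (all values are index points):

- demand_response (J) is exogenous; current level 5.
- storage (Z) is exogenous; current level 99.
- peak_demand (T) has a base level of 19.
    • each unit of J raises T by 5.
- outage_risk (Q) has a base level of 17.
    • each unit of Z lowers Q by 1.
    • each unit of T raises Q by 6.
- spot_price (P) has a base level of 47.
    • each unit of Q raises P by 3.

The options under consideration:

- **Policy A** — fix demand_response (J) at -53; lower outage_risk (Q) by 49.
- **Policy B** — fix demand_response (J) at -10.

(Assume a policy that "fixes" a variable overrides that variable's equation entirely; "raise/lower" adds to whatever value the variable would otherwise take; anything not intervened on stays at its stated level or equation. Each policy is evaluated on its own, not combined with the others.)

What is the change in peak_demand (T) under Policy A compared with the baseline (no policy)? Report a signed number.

-290

Baseline:
  J = 5
  T = 19 + 5·5 = 44
Policy A (J := -53, Q − 49):
  J = -53
  T = 19 + 5·(-53) = -246
Change in T: -246 − 44 = -290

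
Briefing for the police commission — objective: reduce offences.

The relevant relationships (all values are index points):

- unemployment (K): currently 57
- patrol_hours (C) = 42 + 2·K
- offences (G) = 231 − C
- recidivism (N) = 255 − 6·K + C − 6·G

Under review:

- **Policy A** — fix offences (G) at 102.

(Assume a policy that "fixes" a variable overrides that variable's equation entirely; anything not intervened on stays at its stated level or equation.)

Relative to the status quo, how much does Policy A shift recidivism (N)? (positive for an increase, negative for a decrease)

-162

Baseline:
  K = 57
  C = 42 + 2·57 = 156
  G = 231 − 156 = 75
  N = 255 − 6·57 + 156 − 6·75 = -381
Policy A (G := 102):
  K = 57
  C = 42 + 2·57 = 156
  G = 102
  N = 255 − 6·57 + 156 − 6·102 = -543
Change in N: -543 − (-381) = -162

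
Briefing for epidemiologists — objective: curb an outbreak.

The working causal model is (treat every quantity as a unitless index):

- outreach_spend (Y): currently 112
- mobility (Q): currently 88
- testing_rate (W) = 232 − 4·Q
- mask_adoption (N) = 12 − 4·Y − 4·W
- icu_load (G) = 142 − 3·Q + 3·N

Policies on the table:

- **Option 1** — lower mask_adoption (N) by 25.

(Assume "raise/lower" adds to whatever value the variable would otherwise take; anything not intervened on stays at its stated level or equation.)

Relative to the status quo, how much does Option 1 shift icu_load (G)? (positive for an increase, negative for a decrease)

Baseline:
  Y = 112
  Q = 88
  W = 232 − 4·88 = -120
  N = 12 − 4·112 − 4·(-120) = 44
  G = 142 − 3·88 + 3·44 = 10
Option 1 (N − 25):
  Y = 112
  Q = 88
  W = 232 − 4·88 = -120
  N = 12 − 4·112 − 4·(-120) (−25 from intervention) = 19
  G = 142 − 3·88 + 3·19 = -65
Change in G: -65 − 10 = -75

-75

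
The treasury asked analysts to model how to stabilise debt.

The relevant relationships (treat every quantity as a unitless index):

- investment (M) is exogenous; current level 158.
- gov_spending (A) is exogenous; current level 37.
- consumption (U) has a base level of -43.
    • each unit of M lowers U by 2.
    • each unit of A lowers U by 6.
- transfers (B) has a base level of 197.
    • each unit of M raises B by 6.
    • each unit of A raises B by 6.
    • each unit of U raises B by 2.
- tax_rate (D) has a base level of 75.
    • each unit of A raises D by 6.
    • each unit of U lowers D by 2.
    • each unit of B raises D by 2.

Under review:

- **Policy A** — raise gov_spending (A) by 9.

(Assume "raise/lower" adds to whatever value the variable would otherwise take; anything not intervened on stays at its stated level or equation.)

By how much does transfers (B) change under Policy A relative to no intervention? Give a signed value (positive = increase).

-54

Baseline:
  M = 158
  A = 37
  U = -43 − 2·158 − 6·37 = -581
  B = 197 + 6·158 + 6·37 + 2·(-581) = 205
Policy A (A + 9):
  M = 158
  A = 37 + 9 = 46
  U = -43 − 2·158 − 6·46 = -635
  B = 197 + 6·158 + 6·46 + 2·(-635) = 151
Change in B: 151 − 205 = -54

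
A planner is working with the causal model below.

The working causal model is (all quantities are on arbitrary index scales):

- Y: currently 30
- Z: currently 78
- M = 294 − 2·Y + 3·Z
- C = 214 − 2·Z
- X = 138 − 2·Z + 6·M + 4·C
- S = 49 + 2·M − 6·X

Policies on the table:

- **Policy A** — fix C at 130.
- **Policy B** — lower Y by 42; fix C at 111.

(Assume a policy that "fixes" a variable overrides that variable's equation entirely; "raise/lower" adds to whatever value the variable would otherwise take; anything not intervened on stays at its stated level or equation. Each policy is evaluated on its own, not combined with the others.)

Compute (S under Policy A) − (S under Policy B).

2400

Policy A (C := 130):
  Y = 30
  Z = 78
  M = 294 − 2·30 + 3·78 = 468
  C = 130
  X = 138 − 2·78 + 6·468 + 4·130 = 3310
  S = 49 + 2·468 − 6·3310 = -18875
Policy B (Y − 42, C := 111):
  Y = 30 − 42 = -12
  Z = 78
  M = 294 − 2·(-12) + 3·78 = 552
  C = 111
  X = 138 − 2·78 + 6·552 + 4·111 = 3738
  S = 49 + 2·552 − 6·3738 = -21275
S: -18875 − (-21275) = 2400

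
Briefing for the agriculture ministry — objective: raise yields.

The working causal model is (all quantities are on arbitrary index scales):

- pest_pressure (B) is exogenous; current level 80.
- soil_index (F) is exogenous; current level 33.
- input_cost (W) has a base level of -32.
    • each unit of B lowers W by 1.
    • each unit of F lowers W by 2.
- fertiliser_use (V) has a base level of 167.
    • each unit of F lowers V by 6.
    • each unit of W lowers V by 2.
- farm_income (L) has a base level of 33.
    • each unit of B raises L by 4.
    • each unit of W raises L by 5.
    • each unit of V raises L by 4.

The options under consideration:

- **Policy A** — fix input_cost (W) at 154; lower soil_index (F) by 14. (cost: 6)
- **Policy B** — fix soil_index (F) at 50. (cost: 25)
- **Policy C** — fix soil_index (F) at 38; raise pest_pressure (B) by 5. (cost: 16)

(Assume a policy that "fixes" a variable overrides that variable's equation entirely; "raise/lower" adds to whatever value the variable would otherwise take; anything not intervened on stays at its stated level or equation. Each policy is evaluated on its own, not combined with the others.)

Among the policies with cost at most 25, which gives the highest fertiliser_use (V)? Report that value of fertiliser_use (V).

Policy A (W := 154, F − 14):
  B = 80
  F = 33 − 14 = 19
  W = 154
  V = 167 − 6·19 − 2·154 = -255
Policy B (F := 50):
  B = 80
  F = 50
  W = -32 − 80 − 2·50 = -212
  V = 167 − 6·50 − 2·(-212) = 291
Policy C (F := 38, B + 5):
  B = 80 + 5 = 85
  F = 38
  W = -32 − 85 − 2·38 = -193
  V = 167 − 6·38 − 2·(-193) = 325
Comparing — Policy A: V=-255, Policy B: V=291, Policy C: V=325. Highest is 325 (Policy C).

325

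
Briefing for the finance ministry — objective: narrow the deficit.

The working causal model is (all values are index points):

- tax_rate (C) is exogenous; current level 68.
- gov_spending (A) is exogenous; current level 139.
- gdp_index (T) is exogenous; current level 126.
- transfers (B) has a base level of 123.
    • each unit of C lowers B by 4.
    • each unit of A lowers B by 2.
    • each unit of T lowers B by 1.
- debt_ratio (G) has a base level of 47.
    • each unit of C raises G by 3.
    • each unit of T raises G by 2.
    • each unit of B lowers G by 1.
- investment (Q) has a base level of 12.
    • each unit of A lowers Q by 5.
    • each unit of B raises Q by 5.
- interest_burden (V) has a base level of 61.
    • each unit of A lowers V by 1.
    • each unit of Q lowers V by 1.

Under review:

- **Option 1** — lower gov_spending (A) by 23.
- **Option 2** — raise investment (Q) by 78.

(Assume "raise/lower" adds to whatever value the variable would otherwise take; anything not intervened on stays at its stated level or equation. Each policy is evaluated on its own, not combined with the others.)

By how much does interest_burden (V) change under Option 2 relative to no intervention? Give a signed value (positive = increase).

-78

Baseline:
  C = 68
  A = 139
  T = 126
  B = 123 − 4·68 − 2·139 − 126 = -553
  Q = 12 − 5·139 + 5·(-553) = -3448
  V = 61 − 139 − (-3448) = 3370
Option 2 (Q + 78):
  C = 68
  A = 139
  T = 126
  B = 123 − 4·68 − 2·139 − 126 = -553
  Q = 12 − 5·139 + 5·(-553) (+78 from intervention) = -3370
  V = 61 − 139 − (-3370) = 3292
Change in V: 3292 − 3370 = -78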